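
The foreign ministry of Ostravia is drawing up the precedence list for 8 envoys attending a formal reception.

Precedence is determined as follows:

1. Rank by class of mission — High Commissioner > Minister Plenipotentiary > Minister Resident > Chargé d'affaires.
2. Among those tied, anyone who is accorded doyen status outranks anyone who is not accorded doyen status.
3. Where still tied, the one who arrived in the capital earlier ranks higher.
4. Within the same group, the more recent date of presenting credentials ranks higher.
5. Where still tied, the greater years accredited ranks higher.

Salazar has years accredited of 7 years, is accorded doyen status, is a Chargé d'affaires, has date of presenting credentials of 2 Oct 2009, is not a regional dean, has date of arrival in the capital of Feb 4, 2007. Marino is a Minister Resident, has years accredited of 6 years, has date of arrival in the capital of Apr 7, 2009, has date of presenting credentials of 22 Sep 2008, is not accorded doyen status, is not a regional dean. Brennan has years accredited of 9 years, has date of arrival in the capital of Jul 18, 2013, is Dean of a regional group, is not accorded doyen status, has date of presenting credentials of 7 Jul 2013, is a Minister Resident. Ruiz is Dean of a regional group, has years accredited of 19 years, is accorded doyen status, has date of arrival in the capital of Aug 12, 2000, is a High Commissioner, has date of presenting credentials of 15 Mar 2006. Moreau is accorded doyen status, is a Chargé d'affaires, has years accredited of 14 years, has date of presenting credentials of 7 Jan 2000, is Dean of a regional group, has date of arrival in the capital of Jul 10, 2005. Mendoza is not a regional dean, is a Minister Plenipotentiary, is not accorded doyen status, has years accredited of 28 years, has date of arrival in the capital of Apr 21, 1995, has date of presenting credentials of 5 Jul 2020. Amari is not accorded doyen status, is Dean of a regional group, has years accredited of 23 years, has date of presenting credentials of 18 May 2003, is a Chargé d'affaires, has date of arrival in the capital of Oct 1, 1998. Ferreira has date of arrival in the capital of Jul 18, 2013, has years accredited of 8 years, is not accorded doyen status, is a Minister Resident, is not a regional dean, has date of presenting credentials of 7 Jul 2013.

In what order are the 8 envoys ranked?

Ruiz, Mendoza, Marino, Brennan, Ferreira, Moreau, Salazar, Amari

By class of mission: Ruiz (High Commissioner); then Mendoza (Minister Plenipotentiary); then Marino, Brennan and Ferreira (Minister Resident); then Moreau, Salazar and Amari (Chargé d'affaires).
Marino, Brennan and Ferreira are each not accorded doyen status, so the next rule applies.
Among Marino, Brennan and Ferreira, by date of arrival in the capital (earlier first): Marino (Apr 7, 2009) before Brennan and Ferreira (Jul 18, 2013).
Brennan and Ferreira both have date of presenting credentials 7 Jul 2013, so the next rule applies.
Among Brennan and Ferreira, by years accredited (higher first): Brennan (9 years) before Ferreira (8 years).
Among Moreau, Salazar and Amari, accorded doyen status before not accorded doyen status: Moreau and Salazar (accorded doyen status) before Amari (not accorded doyen status).
Among Moreau and Salazar, by date of arrival in the capital (earlier first): Moreau (Jul 10, 2005) before Salazar (Feb 4, 2007).
Full order: Ruiz, Mendoza, Marino, Brennan, Ferreira, Moreau, Salazar, Amari.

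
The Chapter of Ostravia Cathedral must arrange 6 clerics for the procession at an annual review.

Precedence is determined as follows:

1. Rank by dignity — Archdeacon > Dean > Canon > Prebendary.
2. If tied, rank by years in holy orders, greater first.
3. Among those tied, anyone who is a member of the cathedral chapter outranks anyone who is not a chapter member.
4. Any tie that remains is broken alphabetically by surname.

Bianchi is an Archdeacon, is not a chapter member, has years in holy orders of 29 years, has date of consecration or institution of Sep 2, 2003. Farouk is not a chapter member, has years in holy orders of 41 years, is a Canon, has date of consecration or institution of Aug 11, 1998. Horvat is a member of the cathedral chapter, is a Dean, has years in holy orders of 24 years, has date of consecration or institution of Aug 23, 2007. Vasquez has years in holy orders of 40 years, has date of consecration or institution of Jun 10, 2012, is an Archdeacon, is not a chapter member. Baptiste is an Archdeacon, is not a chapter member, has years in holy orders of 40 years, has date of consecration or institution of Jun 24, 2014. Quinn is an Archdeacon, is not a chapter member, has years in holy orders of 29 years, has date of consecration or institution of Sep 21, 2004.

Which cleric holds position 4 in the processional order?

By dignity: Baptiste, Vasquez, Bianchi and Quinn (Archdeacon); then Horvat (Dean); then Farouk (Canon).
Among Baptiste, Vasquez, Bianchi and Quinn, by years in holy orders (higher first): Baptiste and Vasquez (40 years) before Bianchi and Quinn (29 years).
Baptiste and Vasquez are each not a chapter member, so the next rule applies.
Among Baptiste and Vasquez, alphabetically by surname: Baptiste before Vasquez.
Bianchi and Quinn are each not a chapter member, so the next rule applies.
Among Bianchi and Quinn, alphabetically by surname: Bianchi before Quinn.
Order: Baptiste, Vasquez, Bianchi, Quinn, Horvat, Farouk.

Quinn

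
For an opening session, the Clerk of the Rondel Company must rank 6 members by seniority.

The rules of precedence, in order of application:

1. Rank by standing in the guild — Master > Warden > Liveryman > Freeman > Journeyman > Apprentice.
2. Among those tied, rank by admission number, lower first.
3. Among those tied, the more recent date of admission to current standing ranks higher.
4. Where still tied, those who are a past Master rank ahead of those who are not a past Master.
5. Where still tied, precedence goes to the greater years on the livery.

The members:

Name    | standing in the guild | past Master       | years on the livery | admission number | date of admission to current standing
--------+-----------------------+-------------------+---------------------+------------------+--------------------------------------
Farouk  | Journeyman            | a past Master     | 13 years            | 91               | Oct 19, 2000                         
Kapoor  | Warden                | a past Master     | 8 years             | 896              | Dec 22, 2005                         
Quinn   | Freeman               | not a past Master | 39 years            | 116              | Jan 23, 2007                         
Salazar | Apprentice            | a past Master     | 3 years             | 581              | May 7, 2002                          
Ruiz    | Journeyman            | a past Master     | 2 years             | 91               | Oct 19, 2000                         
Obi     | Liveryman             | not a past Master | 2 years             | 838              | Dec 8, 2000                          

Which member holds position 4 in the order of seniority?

Farouk

By standing in the guild: Kapoor (Warden); then Obi (Liveryman); then Quinn (Freeman); then Farouk and Ruiz (Journeyman); then Salazar (Apprentice).
Farouk and Ruiz both have admission number 91, so the next rule applies.
Farouk and Ruiz both have date of admission to current standing Oct 19, 2000, so the next rule applies.
Farouk and Ruiz are each a past Master, so the next rule applies.
Among Farouk and Ruiz, by years on the livery (higher first): Farouk (13 years) before Ruiz (2 years).
Order: Kapoor, Obi, Quinn, Farouk, Ruiz, Salazar.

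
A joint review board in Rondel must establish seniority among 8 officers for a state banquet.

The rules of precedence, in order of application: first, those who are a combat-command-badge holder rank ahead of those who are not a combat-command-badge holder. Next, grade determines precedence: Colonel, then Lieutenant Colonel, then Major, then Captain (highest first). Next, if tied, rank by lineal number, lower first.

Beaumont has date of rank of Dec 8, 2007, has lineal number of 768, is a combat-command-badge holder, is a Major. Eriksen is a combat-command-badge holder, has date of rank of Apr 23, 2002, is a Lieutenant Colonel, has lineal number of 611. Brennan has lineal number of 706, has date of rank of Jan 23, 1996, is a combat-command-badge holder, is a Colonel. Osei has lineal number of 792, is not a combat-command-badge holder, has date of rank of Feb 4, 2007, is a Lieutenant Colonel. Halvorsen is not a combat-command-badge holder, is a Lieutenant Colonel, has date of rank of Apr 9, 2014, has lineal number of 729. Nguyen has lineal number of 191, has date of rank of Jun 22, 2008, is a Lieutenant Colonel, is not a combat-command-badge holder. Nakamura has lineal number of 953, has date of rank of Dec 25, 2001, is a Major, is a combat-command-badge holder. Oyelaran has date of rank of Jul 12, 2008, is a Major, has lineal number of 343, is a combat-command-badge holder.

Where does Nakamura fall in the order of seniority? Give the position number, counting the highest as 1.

5

By the first rule: Brennan, Eriksen, Oyelaran, Beaumont and Nakamura (each a combat-command-badge holder); then Nguyen, Halvorsen and Osei (each not a combat-command-badge holder).
Among Brennan, Eriksen, Oyelaran, Beaumont and Nakamura, by grade: Brennan (Colonel) before Eriksen (Lieutenant Colonel) before Oyelaran, Beaumont and Nakamura (Major).
Among Oyelaran, Beaumont and Nakamura, by lineal number (lower first): Oyelaran (343) before Beaumont (768) before Nakamura (953).
Nguyen, Halvorsen and Osei are each Lieutenant Colonel, so the next rule applies.
Among Nguyen, Halvorsen and Osei, by lineal number (lower first): Nguyen (191) before Halvorsen (729) before Osei (792).
Order: Brennan, Eriksen, Oyelaran, Beaumont, Nakamura, Nguyen, Halvorsen, Osei. So position 5.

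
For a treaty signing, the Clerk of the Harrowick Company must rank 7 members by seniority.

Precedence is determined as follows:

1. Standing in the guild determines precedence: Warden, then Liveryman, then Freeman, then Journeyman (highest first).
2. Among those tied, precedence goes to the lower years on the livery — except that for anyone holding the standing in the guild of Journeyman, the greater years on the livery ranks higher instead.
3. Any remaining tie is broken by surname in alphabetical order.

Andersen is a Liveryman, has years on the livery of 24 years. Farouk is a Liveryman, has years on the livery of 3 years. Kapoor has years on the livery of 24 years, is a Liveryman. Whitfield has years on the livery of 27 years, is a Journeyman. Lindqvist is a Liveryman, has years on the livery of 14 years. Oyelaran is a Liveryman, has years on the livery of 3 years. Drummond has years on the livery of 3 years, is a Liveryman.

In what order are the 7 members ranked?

By standing in the guild: Drummond, Farouk, Oyelaran, Lindqvist, Andersen and Kapoor (Liveryman); then Whitfield (Journeyman).
Among Drummond, Farouk, Oyelaran, Lindqvist, Andersen and Kapoor, by years on the livery (lower first): Drummond, Farouk and Oyelaran (3 years) before Lindqvist (14 years) before Andersen and Kapoor (24 years).
Among Drummond, Farouk and Oyelaran, alphabetically by surname: Drummond before Farouk before Oyelaran.
Among Andersen and Kapoor, alphabetically by surname: Andersen before Kapoor.
Full order: Drummond, Farouk, Oyelaran, Lindqvist, Andersen, Kapoor, Whitfield.

Drummond, Farouk, Oyelaran, Lindqvist, Andersen, Kapoor, Whitfield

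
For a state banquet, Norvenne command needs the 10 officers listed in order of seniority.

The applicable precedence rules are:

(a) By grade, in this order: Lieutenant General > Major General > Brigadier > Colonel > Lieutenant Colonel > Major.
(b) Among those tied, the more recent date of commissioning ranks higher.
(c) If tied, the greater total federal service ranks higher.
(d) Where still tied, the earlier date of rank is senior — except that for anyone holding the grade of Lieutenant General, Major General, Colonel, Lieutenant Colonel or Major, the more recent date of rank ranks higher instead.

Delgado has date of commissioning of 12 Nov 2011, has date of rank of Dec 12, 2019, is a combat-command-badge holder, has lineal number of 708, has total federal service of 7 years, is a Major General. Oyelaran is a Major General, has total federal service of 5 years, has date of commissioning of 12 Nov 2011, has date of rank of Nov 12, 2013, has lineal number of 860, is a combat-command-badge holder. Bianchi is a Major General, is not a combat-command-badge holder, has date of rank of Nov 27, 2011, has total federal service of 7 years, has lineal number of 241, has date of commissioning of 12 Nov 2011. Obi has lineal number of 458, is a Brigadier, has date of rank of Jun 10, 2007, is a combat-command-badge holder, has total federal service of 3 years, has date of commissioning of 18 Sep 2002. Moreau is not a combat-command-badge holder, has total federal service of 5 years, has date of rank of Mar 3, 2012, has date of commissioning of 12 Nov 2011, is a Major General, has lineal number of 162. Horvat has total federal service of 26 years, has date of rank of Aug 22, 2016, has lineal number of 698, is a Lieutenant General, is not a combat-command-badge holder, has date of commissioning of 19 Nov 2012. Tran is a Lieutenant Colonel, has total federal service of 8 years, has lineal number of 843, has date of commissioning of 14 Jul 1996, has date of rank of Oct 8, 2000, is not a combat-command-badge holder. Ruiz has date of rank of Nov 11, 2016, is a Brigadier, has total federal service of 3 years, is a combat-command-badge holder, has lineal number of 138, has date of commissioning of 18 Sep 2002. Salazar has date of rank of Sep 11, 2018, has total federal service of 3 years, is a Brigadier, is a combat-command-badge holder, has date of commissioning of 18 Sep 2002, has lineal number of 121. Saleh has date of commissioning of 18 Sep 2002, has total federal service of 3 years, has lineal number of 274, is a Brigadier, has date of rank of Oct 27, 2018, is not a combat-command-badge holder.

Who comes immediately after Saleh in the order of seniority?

Tran

By grade: Horvat (Lieutenant General); then Delgado, Bianchi, Oyelaran and Moreau (Major General); then Obi, Ruiz, Salazar and Saleh (Brigadier); then Tran (Lieutenant Colonel).
Delgado, Bianchi, Oyelaran and Moreau all have date of commissioning 12 Nov 2011, so the next rule applies.
Among Delgado, Bianchi, Oyelaran and Moreau, by total federal service (higher first): Delgado and Bianchi (7 years) before Oyelaran and Moreau (5 years).
Among Delgado and Bianchi, by date of rank (later first) (reversed rule for this group): Delgado (Dec 12, 2019) before Bianchi (Nov 27, 2011).
Among Oyelaran and Moreau, by date of rank (later first) (reversed rule for this group): Oyelaran (Nov 12, 2013) before Moreau (Mar 3, 2012).
Obi, Ruiz, Salazar and Saleh all have date of commissioning 18 Sep 2002, so the next rule applies.
Obi, Ruiz, Salazar and Saleh all have total federal service 3 years, so the next rule applies.
Among Obi, Ruiz, Salazar and Saleh, by date of rank (earlier first): Obi (Jun 10, 2007) before Ruiz (Nov 11, 2016) before Salazar (Sep 11, 2018) before Saleh (Oct 27, 2018).
Order: Horvat, Delgado, Bianchi, Oyelaran, Moreau, Obi, Ruiz, Salazar, Saleh, Tran.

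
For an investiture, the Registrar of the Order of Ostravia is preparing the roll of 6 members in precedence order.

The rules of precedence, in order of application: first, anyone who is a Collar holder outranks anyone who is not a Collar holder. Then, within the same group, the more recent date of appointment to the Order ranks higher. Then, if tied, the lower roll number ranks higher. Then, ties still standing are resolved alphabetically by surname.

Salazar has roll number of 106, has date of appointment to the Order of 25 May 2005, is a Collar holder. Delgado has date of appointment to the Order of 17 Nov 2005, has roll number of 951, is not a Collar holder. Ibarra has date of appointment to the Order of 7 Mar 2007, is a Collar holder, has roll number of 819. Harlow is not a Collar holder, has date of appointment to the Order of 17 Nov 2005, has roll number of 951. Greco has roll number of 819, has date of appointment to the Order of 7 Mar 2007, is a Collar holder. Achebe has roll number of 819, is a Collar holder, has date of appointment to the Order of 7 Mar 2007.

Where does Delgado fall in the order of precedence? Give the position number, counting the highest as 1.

By the first rule: Achebe, Greco, Ibarra and Salazar (each a Collar holder); then Delgado and Harlow (both not a Collar holder).
Among Achebe, Greco, Ibarra and Salazar, by date of appointment to the Order (later first): Achebe, Greco and Ibarra (7 Mar 2007) before Salazar (25 May 2005).
Achebe, Greco and Ibarra all have roll number 819, so the next rule applies.
Among Achebe, Greco and Ibarra, alphabetically by surname: Achebe before Greco before Ibarra.
Delgado and Harlow both have date of appointment to the Order 17 Nov 2005, so the next rule applies.
Delgado and Harlow both have roll number 951, so the next rule applies.
Among Delgado and Harlow, alphabetically by surname: Delgado before Harlow.
Order: Achebe, Greco, Ibarra, Salazar, Delgado, Harlow. So position 5.

5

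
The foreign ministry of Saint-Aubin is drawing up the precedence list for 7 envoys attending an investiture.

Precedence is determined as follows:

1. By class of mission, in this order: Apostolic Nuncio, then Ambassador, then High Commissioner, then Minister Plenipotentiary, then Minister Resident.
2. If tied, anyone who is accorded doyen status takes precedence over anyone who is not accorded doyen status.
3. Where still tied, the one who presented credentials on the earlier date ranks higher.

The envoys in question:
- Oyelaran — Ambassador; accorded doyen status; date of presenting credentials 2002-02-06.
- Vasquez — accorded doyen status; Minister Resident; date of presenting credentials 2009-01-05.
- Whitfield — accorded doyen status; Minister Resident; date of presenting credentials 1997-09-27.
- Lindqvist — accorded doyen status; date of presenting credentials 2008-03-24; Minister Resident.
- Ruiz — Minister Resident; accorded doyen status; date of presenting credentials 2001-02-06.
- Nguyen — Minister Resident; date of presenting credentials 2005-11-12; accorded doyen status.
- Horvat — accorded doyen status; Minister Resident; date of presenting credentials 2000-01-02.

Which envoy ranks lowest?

By class of mission: Oyelaran (Ambassador); then Whitfield, Horvat, Ruiz, Nguyen, Lindqvist and Vasquez (Minister Resident).
Whitfield, Horvat, Ruiz, Nguyen, Lindqvist and Vasquez are each accorded doyen status, so the next rule applies.
Among Whitfield, Horvat, Ruiz, Nguyen, Lindqvist and Vasquez, by date of presenting credentials (earlier first): Whitfield (1997-09-27) before Horvat (2000-01-02) before Ruiz (2001-02-06) before Nguyen (2005-11-12) before Lindqvist (2008-03-24) before Vasquez (2009-01-05).
Order: Oyelaran, Whitfield, Horvat, Ruiz, Nguyen, Lindqvist, Vasquez.

Vasquez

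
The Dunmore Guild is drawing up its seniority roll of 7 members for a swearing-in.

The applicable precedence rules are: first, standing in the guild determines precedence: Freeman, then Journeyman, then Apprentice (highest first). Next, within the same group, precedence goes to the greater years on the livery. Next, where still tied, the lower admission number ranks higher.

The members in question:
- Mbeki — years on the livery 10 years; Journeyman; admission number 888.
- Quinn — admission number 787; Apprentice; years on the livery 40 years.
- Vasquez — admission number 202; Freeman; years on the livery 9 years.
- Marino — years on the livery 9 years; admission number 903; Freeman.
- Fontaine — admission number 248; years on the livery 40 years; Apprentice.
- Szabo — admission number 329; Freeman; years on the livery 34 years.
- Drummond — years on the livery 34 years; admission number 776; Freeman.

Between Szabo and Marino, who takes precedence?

By standing in the guild: Szabo, Drummond, Vasquez and Marino (Freeman); then Mbeki (Journeyman); then Fontaine and Quinn (Apprentice).
Among Szabo, Drummond, Vasquez and Marino, by years on the livery (higher first): Szabo and Drummond (34 years) before Vasquez and Marino (9 years).
Among Szabo and Drummond, by admission number (lower first): Szabo (329) before Drummond (776).
Among Vasquez and Marino, by admission number (lower first): Vasquez (202) before Marino (903).
Fontaine and Quinn both have years on the livery 40 years, so the next rule applies.
Among Fontaine and Quinn, by admission number (lower first): Fontaine (248) before Quinn (787).
So Szabo takes precedence.

Szabo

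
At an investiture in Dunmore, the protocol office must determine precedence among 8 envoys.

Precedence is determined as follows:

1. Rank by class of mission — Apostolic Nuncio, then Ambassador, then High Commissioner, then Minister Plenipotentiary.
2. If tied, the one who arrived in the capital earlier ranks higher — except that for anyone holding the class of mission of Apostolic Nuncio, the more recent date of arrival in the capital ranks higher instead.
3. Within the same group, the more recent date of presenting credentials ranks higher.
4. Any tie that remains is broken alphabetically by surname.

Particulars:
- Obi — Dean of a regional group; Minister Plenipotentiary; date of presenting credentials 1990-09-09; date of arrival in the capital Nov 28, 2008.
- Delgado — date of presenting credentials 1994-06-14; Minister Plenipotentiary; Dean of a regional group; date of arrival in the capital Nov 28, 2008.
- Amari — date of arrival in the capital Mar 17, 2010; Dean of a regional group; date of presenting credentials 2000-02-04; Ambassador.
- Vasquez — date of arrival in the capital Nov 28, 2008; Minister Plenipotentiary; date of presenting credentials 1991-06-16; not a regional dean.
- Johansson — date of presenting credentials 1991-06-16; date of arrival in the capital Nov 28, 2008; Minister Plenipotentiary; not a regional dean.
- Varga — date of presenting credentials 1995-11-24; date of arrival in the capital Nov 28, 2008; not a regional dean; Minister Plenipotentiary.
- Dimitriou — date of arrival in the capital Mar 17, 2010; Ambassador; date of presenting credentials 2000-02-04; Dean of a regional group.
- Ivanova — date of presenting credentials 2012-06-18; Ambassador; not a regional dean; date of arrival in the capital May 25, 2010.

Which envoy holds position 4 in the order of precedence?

Varga

By class of mission: Amari, Dimitriou and Ivanova (Ambassador); then Varga, Delgado, Johansson, Vasquez and Obi (Minister Plenipotentiary).
Among Amari, Dimitriou and Ivanova, by date of arrival in the capital (earlier first): Amari and Dimitriou (Mar 17, 2010) before Ivanova (May 25, 2010).
Amari and Dimitriou both have date of presenting credentials 2000-02-04, so the next rule applies.
Among Amari and Dimitriou, alphabetically by surname: Amari before Dimitriou.
Varga, Delgado, Johansson, Vasquez and Obi all have date of arrival in the capital Nov 28, 2008, so the next rule applies.
Among Varga, Delgado, Johansson, Vasquez and Obi, by date of presenting credentials (later first): Varga (1995-11-24) before Delgado (1994-06-14) before Johansson and Vasquez (1991-06-16) before Obi (1990-09-09).
Among Johansson and Vasquez, alphabetically by surname: Johansson before Vasquez.
Order: Amari, Dimitriou, Ivanova, Varga, Delgado, Johansson, Vasquez, Obi.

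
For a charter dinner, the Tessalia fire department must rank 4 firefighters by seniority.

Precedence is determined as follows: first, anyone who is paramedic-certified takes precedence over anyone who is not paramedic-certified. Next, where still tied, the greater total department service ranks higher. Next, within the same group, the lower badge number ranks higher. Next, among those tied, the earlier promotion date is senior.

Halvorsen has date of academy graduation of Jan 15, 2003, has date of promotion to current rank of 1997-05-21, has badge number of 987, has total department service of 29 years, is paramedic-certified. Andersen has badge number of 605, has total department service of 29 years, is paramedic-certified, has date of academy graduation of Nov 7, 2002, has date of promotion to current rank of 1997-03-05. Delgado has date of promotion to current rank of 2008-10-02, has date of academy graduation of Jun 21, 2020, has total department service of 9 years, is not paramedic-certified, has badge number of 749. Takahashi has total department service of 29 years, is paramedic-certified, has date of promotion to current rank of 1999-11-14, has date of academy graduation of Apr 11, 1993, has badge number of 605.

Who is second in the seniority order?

By the first rule: Andersen, Takahashi and Halvorsen (each paramedic-certified); then Delgado (not paramedic-certified).
Andersen, Takahashi and Halvorsen all have total department service 29 years, so the next rule applies.
Among Andersen, Takahashi and Halvorsen, by badge number (lower first): Andersen and Takahashi (605) before Halvorsen (987).
Among Andersen and Takahashi, by date of promotion to current rank (earlier first): Andersen (1997-03-05) before Takahashi (1999-11-14).
Order: Andersen, Takahashi, Halvorsen, Delgado.

Takahashi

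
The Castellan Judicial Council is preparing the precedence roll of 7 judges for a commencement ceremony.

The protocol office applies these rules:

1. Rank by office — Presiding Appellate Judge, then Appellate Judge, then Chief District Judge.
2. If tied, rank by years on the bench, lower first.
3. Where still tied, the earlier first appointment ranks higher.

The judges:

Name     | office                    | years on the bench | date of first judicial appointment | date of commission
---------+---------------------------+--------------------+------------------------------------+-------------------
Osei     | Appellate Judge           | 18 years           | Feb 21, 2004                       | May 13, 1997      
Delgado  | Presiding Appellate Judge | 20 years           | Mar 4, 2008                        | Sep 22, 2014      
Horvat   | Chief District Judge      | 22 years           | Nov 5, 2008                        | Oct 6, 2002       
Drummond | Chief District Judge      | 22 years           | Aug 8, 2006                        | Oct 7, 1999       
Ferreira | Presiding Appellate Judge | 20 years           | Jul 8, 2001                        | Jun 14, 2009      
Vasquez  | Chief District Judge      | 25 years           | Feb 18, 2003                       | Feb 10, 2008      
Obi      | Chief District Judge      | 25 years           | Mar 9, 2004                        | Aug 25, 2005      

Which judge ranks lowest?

By office: Ferreira and Delgado (Presiding Appellate Judge); then Osei (Appellate Judge); then Drummond, Horvat, Vasquez and Obi (Chief District Judge).
Ferreira and Delgado both have years on the bench 20 years, so the next rule applies.
Among Ferreira and Delgado, by date of first judicial appointment (earlier first): Ferreira (Jul 8, 2001) before Delgado (Mar 4, 2008).
Among Drummond, Horvat, Vasquez and Obi, by years on the bench (lower first): Drummond and Horvat (22 years) before Vasquez and Obi (25 years).
Among Drummond and Horvat, by date of first judicial appointment (earlier first): Drummond (Aug 8, 2006) before Horvat (Nov 5, 2008).
Among Vasquez and Obi, by date of first judicial appointment (earlier first): Vasquez (Feb 18, 2003) before Obi (Mar 9, 2004).
Order: Ferreira, Delgado, Osei, Drummond, Horvat, Vasquez, Obi.

Obi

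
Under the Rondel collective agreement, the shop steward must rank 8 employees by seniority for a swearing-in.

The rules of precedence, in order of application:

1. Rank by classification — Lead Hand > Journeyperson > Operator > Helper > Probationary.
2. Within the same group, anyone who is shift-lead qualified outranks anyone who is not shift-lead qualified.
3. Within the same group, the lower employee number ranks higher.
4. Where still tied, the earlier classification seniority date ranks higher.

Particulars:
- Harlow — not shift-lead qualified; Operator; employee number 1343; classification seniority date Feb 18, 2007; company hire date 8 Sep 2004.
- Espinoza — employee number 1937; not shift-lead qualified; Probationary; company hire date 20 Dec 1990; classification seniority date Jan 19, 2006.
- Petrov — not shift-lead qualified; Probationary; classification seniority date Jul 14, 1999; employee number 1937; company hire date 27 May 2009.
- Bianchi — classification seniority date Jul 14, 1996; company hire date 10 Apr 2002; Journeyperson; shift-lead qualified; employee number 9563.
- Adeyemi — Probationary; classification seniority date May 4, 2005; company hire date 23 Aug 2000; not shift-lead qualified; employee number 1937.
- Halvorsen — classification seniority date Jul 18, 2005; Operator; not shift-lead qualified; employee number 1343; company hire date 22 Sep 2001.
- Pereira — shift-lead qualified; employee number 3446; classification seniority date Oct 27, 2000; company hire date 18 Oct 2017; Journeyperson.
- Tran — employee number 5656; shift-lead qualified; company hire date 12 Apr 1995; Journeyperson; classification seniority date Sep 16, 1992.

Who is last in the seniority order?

Espinoza

By classification: Pereira, Tran and Bianchi (Journeyperson); then Halvorsen and Harlow (Operator); then Petrov, Adeyemi and Espinoza (Probationary).
Pereira, Tran and Bianchi are each shift-lead qualified, so the next rule applies.
Among Pereira, Tran and Bianchi, by employee number (lower first): Pereira (3446) before Tran (5656) before Bianchi (9563).
Halvorsen and Harlow are each not shift-lead qualified, so the next rule applies.
Halvorsen and Harlow both have employee number 1343, so the next rule applies.
Among Halvorsen and Harlow, by classification seniority date (earlier first): Halvorsen (Jul 18, 2005) before Harlow (Feb 18, 2007).
Petrov, Adeyemi and Espinoza are each not shift-lead qualified, so the next rule applies.
Petrov, Adeyemi and Espinoza all have employee number 1937, so the next rule applies.
Among Petrov, Adeyemi and Espinoza, by classification seniority date (earlier first): Petrov (Jul 14, 1999) before Adeyemi (May 4, 2005) before Espinoza (Jan 19, 2006).
Order: Pereira, Tran, Bianchi, Halvorsen, Harlow, Petrov, Adeyemi, Espinoza.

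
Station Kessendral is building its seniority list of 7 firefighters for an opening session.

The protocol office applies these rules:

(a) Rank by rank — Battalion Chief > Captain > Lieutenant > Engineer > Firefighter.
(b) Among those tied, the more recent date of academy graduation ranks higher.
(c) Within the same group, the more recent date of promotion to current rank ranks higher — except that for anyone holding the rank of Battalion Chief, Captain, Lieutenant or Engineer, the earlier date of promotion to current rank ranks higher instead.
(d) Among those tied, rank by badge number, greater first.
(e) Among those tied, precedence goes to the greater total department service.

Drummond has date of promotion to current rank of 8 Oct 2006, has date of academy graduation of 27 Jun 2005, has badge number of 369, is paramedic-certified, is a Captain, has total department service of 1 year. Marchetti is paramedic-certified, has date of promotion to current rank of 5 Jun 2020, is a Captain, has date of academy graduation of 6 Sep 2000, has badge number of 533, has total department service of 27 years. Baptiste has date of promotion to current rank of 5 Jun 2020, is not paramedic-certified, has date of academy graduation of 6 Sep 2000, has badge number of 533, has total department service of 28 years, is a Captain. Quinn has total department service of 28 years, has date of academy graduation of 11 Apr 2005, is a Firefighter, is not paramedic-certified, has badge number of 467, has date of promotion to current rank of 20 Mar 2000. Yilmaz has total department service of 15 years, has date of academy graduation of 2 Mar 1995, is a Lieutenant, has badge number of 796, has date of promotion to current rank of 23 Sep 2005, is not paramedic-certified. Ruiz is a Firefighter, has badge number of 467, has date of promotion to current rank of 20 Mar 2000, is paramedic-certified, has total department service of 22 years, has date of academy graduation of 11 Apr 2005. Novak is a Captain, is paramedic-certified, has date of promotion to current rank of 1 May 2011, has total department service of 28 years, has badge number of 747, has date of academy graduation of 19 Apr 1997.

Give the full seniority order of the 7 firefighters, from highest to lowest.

Drummond, Baptiste, Marchetti, Novak, Yilmaz, Quinn, Ruiz

By rank: Drummond, Baptiste, Marchetti and Novak (Captain); then Yilmaz (Lieutenant); then Quinn and Ruiz (Firefighter).
Among Drummond, Baptiste, Marchetti and Novak, by date of academy graduation (later first): Drummond (27 Jun 2005) before Baptiste and Marchetti (6 Sep 2000) before Novak (19 Apr 1997).
Baptiste and Marchetti both have date of promotion to current rank 5 Jun 2020, so the next rule applies.
Baptiste and Marchetti both have badge number 533, so the next rule applies.
Among Baptiste and Marchetti, by total department service (higher first): Baptiste (28 years) before Marchetti (27 years).
Quinn and Ruiz both have date of academy graduation 11 Apr 2005, so the next rule applies.
Quinn and Ruiz both have date of promotion to current rank 20 Mar 2000, so the next rule applies.
Quinn and Ruiz both have badge number 467, so the next rule applies.
Among Quinn and Ruiz, by total department service (higher first): Quinn (28 years) before Ruiz (22 years).
Full order: Drummond, Baptiste, Marchetti, Novak, Yilmaz, Quinn, Ruiz.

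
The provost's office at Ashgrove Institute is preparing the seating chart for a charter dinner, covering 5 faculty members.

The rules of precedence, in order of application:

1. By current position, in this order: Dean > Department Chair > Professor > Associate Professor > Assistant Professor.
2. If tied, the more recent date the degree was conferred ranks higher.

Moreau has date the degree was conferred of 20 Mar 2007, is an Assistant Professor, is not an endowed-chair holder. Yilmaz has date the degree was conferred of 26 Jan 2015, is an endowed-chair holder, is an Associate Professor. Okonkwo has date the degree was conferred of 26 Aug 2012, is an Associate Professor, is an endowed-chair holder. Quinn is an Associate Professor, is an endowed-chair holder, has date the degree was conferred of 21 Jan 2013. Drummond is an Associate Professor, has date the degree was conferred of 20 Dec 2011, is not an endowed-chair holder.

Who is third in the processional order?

Okonkwo

By current position: Yilmaz, Quinn, Okonkwo and Drummond (Associate Professor); then Moreau (Assistant Professor).
Among Yilmaz, Quinn, Okonkwo and Drummond, by date the degree was conferred (later first): Yilmaz (26 Jan 2015) before Quinn (21 Jan 2013) before Okonkwo (26 Aug 2012) before Drummond (20 Dec 2011).
Order: Yilmaz, Quinn, Okonkwo, Drummond, Moreau.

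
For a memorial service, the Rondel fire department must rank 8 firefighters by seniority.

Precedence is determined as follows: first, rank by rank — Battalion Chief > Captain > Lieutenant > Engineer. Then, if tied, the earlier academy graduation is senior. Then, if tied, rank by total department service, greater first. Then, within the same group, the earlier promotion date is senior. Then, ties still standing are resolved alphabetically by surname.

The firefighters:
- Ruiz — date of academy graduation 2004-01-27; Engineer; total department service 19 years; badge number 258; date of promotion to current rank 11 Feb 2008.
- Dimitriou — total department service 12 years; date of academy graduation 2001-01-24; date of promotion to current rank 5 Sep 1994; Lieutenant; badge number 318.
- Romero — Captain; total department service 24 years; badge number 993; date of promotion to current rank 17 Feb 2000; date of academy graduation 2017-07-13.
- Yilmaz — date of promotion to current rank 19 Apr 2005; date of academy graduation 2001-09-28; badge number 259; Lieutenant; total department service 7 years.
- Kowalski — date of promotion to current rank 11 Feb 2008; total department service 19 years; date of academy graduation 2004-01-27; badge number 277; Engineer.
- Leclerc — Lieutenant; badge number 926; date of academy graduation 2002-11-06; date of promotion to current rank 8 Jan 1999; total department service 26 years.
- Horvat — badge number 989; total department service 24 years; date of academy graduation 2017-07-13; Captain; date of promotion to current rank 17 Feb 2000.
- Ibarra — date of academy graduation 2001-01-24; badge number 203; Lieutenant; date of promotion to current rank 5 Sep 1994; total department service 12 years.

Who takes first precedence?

By rank: Horvat and Romero (Captain); then Dimitriou, Ibarra, Yilmaz and Leclerc (Lieutenant); then Kowalski and Ruiz (Engineer).
Horvat and Romero both have date of academy graduation 2017-07-13, so the next rule applies.
Horvat and Romero both have total department service 24 years, so the next rule applies.
Horvat and Romero both have date of promotion to current rank 17 Feb 2000, so the next rule applies.
Among Horvat and Romero, alphabetically by surname: Horvat before Romero.
Among Dimitriou, Ibarra, Yilmaz and Leclerc, by date of academy graduation (earlier first): Dimitriou and Ibarra (2001-01-24) before Yilmaz (2001-09-28) before Leclerc (2002-11-06).
Dimitriou and Ibarra both have total department service 12 years, so the next rule applies.
Dimitriou and Ibarra both have date of promotion to current rank 5 Sep 1994, so the next rule applies.
Among Dimitriou and Ibarra, alphabetically by surname: Dimitriou before Ibarra.
Kowalski and Ruiz both have date of academy graduation 2004-01-27, so the next rule applies.
Kowalski and Ruiz both have total department service 19 years, so the next rule applies.
Kowalski and Ruiz both have date of promotion to current rank 11 Feb 2008, so the next rule applies.
Among Kowalski and Ruiz, alphabetically by surname: Kowalski before Ruiz.
Order: Horvat, Romero, Dimitriou, Ibarra, Yilmaz, Leclerc, Kowalski, Ruiz.

Horvat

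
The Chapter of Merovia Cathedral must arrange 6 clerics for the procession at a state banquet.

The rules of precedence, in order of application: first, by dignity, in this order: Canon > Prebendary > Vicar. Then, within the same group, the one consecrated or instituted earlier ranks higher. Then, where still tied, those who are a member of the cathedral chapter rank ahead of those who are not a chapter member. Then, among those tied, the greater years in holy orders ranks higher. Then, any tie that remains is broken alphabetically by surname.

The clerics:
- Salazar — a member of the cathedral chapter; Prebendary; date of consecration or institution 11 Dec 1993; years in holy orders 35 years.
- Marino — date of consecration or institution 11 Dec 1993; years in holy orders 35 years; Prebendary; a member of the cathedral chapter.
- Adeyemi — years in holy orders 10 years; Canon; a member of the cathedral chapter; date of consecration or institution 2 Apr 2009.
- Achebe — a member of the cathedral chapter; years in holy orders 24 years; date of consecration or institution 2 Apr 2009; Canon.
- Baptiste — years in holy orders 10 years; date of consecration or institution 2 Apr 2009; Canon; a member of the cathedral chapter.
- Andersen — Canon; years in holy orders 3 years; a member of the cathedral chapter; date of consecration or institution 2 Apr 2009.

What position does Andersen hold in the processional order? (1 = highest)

4

By dignity: Achebe, Adeyemi, Baptiste and Andersen (Canon); then Marino and Salazar (Prebendary).
Achebe, Adeyemi, Baptiste and Andersen all have date of consecration or institution 2 Apr 2009, so the next rule applies.
Achebe, Adeyemi, Baptiste and Andersen are each a member of the cathedral chapter, so the next rule applies.
Among Achebe, Adeyemi, Baptiste and Andersen, by years in holy orders (higher first): Achebe (24 years) before Adeyemi and Baptiste (10 years) before Andersen (3 years).
Among Adeyemi and Baptiste, alphabetically by surname: Adeyemi before Baptiste.
Marino and Salazar both have date of consecration or institution 11 Dec 1993, so the next rule applies.
Marino and Salazar are each a member of the cathedral chapter, so the next rule applies.
Marino and Salazar both have years in holy orders 35 years, so the next rule applies.
Among Marino and Salazar, alphabetically by surname: Marino before Salazar.
Order: Achebe, Adeyemi, Baptiste, Andersen, Marino, Salazar. So position 4.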